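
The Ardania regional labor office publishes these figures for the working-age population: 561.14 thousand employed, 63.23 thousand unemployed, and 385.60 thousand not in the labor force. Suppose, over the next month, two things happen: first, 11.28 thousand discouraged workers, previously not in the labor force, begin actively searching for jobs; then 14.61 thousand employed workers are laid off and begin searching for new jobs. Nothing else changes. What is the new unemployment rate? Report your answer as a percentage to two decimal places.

Initially, labor force = 561.14 + 63.23 = 624.37 thousand, so u = 63.23/624.37 = 10.13%.
After the first change, unemployed and labor force both rise by 11.28 → E = 561.14, U = 74.51, labor force = 635.65 thousand.
After the second change, employed falls and unemployed rises by 14.61; labor force unchanged → E = 546.53, U = 89.12, labor force = 635.65 thousand.
New unemployment rate = 89.12 / 635.65 = 14.02%.

New unemployment rate ≈ 14.02%.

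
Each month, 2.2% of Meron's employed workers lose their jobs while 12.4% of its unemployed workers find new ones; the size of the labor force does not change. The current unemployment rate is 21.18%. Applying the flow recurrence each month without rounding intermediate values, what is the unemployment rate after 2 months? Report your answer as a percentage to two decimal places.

Unemployment rate after two months ≈ 19.53%.

With a fixed labor force, u_{t+1} = u_t + s·(1−u_t) − f·u_t = u_t·(1−s−f) + s.
Here 1−s−f = 0.854 and s = 0.022.
u_1 = 0.211800 × 0.854 + 0.022 = 0.202877.
u_2 = 0.202877 × 0.854 + 0.022 = 0.195257.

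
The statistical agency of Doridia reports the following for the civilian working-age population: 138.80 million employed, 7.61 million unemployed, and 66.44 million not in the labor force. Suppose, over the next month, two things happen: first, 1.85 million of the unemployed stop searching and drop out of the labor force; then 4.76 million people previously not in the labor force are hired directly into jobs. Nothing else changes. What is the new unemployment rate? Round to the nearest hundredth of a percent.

New unemployment rate ≈ 3.86%.

Initially, labor force = 138.80 + 7.61 = 146.41 million, so u = 7.61/146.41 = 5.20%.
After the first change, unemployed and labor force both fall by 1.85 → E = 138.80, U = 5.76, labor force = 144.56 million.
After the second change, employed and labor force both rise by 4.76; unemployed unchanged → E = 143.56, U = 5.76, labor force = 149.32 million.
New unemployment rate = 5.76 / 149.32 = 3.86%.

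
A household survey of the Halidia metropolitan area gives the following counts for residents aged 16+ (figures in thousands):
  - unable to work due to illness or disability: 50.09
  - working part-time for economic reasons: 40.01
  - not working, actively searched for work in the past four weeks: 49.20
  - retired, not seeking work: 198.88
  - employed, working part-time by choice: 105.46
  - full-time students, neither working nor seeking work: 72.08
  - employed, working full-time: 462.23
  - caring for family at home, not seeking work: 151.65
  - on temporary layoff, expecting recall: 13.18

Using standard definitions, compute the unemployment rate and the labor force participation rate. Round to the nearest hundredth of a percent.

Unemployment rate ≈ 9.31%; labor force participation rate ≈ 58.64%.

Employed = 40.01 + 105.46 + 462.23 = 607.70 thousand (anyone who worked, including part-time for economic reasons, counts as employed).
Unemployed = 49.20 + 13.18 = 62.38 thousand (jobless and actively searching, or on temporary layoff).
Labor force = 607.70 + 62.38 = 670.08 thousand.
Not in labor force = 50.09 + 198.88 + 72.08 + 151.65 = 472.70 thousand (those not working and not actively searching are outside the labor force).
Civilian working-age population = 670.08 + 472.70 = 1,142.78 thousand.
Unemployment rate = 62.38 / 670.08 = 9.31%.
Labor force participation rate = 670.08 / 1,142.78 = 58.64%.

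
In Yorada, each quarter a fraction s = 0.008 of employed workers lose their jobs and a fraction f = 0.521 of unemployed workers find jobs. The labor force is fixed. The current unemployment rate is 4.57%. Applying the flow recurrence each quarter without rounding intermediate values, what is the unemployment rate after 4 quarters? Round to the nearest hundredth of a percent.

With a fixed labor force, u_{t+1} = u_t + s·(1−u_t) − f·u_t = u_t·(1−s−f) + s.
Here 1−s−f = 0.471 and s = 0.008.
u_1 = 0.045700 × 0.471 + 0.008 = 0.029525.
u_2 = 0.029525 × 0.471 + 0.008 = 0.021906.
u_3 = 0.021906 × 0.471 + 0.008 = 0.018318.
u_4 = 0.018318 × 0.471 + 0.008 = 0.016628.

Unemployment rate after four quarters ≈ 1.66%.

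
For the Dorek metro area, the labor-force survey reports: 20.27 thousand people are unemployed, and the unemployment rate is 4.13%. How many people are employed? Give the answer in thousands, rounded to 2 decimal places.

Labor force = U / u = 20.27 / 0.0413 ≈ 490.80 thousand.
Employed = labor force − unemployed = 490.80 − 20.27 = 470.53 thousand.

About 470.53 thousand are employed.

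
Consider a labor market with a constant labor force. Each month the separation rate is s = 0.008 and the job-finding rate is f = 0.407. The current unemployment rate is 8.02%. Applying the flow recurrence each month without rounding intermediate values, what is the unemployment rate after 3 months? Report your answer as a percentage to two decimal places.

Unemployment rate after three months ≈ 3.15%.

With a fixed labor force, u_{t+1} = u_t + s·(1−u_t) − f·u_t = u_t·(1−s−f) + s.
Here 1−s−f = 0.585 and s = 0.008.
u_1 = 0.080200 × 0.585 + 0.008 = 0.054917.
u_2 = 0.054917 × 0.585 + 0.008 = 0.040126.
u_3 = 0.040126 × 0.585 + 0.008 = 0.031474.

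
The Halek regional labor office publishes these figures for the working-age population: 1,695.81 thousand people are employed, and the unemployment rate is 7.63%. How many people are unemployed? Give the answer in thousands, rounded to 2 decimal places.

Let U be the number unemployed. The labor force is E + U, and U/(E+U) = 0.0763.
So U = 0.0763 × 1,695.81 / (1 − 0.0763) = 129.3903 / 0.9237 ≈ 140.08 thousand.

About 140.08 thousand are unemployed.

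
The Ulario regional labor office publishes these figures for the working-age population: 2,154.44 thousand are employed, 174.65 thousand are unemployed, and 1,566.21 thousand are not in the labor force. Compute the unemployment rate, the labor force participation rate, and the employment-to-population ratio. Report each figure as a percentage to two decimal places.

Unemployment rate ≈ 7.50%; labor force participation rate ≈ 59.79%; employment-population ratio ≈ 55.31%.

Labor force = employed + unemployed = 2,154.44 + 174.65 = 2,329.09 thousand.
Working-age population = 2,329.09 + 1,566.21 = 3,895.30 thousand.
Unemployment rate = 174.65 / 2,329.09 = 7.50%.
Labor force participation rate = 2,329.09 / 3,895.30 = 59.79%.
Employment-population ratio = 2,154.44 / 3,895.30 = 55.31%.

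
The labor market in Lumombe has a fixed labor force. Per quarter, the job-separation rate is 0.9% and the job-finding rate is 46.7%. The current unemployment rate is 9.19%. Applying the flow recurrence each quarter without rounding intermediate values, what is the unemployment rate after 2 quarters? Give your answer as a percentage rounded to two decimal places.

With a fixed labor force, u_{t+1} = u_t + s·(1−u_t) − f·u_t = u_t·(1−s−f) + s.
Here 1−s−f = 0.524 and s = 0.009.
u_1 = 0.091900 × 0.524 + 0.009 = 0.057156.
u_2 = 0.057156 × 0.524 + 0.009 = 0.038950.

Unemployment rate after two quarters ≈ 3.89%.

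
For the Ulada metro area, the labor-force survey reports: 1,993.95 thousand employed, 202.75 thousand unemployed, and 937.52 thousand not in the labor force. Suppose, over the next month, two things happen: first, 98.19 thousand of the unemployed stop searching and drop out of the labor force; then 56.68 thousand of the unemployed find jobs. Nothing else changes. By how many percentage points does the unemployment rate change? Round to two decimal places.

The unemployment rate changes by −6.95 percentage points.

Initially, labor force = 1,993.95 + 202.75 = 2,196.70 thousand, so u = 202.75/2,196.70 = 9.23%.
After the first change, unemployed and labor force both fall by 98.19 → E = 1,993.95, U = 104.56, labor force = 2,098.51 thousand.
After the second change, unemployed falls and employed rises by 56.68; labor force unchanged → E = 2,050.63, U = 47.88, labor force = 2,098.51 thousand.
New unemployment rate = 47.88 / 2,098.51 = 2.28%.
Change = 2.28% − 9.23% = −6.95 percentage points.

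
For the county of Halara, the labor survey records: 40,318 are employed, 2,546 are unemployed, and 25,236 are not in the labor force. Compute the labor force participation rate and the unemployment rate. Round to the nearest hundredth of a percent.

Labor force participation rate ≈ 62.94%; unemployment rate ≈ 5.94%.

Labor force = employed + unemployed = 40,318 + 2,546 = 42,864.
Working-age population = 42,864 + 25,236 = 68,100.
Unemployment rate = 2,546 / 42,864 = 5.94%.
Labor force participation rate = 42,864 / 68,100 = 62.94%.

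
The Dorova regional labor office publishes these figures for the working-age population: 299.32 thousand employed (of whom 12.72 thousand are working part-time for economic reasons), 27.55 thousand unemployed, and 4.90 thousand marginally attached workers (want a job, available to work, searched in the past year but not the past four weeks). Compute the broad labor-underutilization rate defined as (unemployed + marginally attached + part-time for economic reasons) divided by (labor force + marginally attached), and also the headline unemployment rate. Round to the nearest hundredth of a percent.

Labor force = 299.32 + 27.55 = 326.87 thousand.
Numerator = 27.55 + 4.90 + 12.72 = 45.17 thousand.
Denominator = 326.87 + 4.90 = 331.77 thousand.
Broad rate = 45.17 / 331.77 = 13.61%.
Headline unemployment rate = 27.55 / 326.87 = 8.43%.

Broad underutilization rate ≈ 13.61%; headline unemployment rate ≈ 8.43%.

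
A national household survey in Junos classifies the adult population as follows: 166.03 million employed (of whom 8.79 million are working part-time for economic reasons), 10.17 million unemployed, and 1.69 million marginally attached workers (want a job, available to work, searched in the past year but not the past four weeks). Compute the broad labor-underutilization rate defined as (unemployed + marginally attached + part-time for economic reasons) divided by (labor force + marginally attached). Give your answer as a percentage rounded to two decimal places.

Broad underutilization rate ≈ 11.61%.

Labor force = 166.03 + 10.17 = 176.20 million.
Numerator = 10.17 + 1.69 + 8.79 = 20.65 million.
Denominator = 176.20 + 1.69 = 177.89 million.
Broad rate = 20.65 / 177.89 = 11.61%.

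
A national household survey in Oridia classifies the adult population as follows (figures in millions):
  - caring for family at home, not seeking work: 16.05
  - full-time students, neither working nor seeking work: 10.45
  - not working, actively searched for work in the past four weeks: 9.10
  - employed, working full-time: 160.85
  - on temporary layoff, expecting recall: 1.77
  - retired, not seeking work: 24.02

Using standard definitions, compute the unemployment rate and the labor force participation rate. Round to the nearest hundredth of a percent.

Employed = 160.85 million.
Unemployed = 9.10 + 1.77 = 10.87 million (jobless and actively searching, or on temporary layoff).
Labor force = 160.85 + 10.87 = 171.72 million.
Not in labor force = 16.05 + 10.45 + 24.02 = 50.52 million (those not working and not actively searching are outside the labor force).
Civilian working-age population = 171.72 + 50.52 = 222.24 million.
Unemployment rate = 10.87 / 171.72 = 6.33%.
Labor force participation rate = 171.72 / 222.24 = 77.27%.

Unemployment rate ≈ 6.33%; labor force participation rate ≈ 77.27%.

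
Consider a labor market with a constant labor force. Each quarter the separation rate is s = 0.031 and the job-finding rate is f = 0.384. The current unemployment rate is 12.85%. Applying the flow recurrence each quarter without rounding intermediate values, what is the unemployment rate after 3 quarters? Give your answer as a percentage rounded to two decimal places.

With a fixed labor force, u_{t+1} = u_t + s·(1−u_t) − f·u_t = u_t·(1−s−f) + s.
Here 1−s−f = 0.585 and s = 0.031.
u_1 = 0.128500 × 0.585 + 0.031 = 0.106173.
u_2 = 0.106173 × 0.585 + 0.031 = 0.093111.
u_3 = 0.093111 × 0.585 + 0.031 = 0.085470.

Unemployment rate after three quarters ≈ 8.55%.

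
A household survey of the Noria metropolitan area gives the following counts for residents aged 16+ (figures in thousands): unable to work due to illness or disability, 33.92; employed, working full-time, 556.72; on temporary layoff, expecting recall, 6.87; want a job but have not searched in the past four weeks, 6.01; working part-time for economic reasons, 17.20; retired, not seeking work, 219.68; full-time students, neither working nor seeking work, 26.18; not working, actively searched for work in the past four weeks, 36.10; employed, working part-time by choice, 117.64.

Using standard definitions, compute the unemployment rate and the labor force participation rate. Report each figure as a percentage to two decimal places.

Employed = 556.72 + 17.20 + 117.64 = 691.56 thousand (anyone who worked, including part-time for economic reasons, counts as employed).
Unemployed = 6.87 + 36.10 = 42.97 thousand (jobless and actively searching, or on temporary layoff).
Labor force = 691.56 + 42.97 = 734.53 thousand.
Not in labor force = 33.92 + 6.01 + 219.68 + 26.18 = 285.79 thousand (those not working and not actively searching are outside the labor force — including those who want a job but have given up searching).
Civilian working-age population = 734.53 + 285.79 = 1,020.32 thousand.
Unemployment rate = 42.97 / 734.53 = 5.85%.
Labor force participation rate = 734.53 / 1,020.32 = 71.99%.

Unemployment rate ≈ 5.85%; labor force participation rate ≈ 71.99%.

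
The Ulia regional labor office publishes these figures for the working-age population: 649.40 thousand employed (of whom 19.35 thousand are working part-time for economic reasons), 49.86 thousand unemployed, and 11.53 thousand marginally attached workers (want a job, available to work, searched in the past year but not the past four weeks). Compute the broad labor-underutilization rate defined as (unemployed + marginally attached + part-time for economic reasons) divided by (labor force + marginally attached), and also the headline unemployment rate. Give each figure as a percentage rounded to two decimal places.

Labor force = 649.40 + 49.86 = 699.26 thousand.
Numerator = 49.86 + 11.53 + 19.35 = 80.74 thousand.
Denominator = 699.26 + 11.53 = 710.79 thousand.
Broad rate = 80.74 / 710.79 = 11.36%.
Headline unemployment rate = 49.86 / 699.26 = 7.13%.

Broad underutilization rate ≈ 11.36%; headline unemployment rate ≈ 7.13%.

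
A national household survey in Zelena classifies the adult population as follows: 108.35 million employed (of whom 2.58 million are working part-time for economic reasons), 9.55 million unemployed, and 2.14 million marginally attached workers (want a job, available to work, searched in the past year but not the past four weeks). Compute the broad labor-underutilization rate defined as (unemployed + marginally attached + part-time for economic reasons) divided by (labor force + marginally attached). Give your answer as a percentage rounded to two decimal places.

Labor force = 108.35 + 9.55 = 117.90 million.
Numerator = 9.55 + 2.14 + 2.58 = 14.27 million.
Denominator = 117.90 + 2.14 = 120.04 million.
Broad rate = 14.27 / 120.04 = 11.89%.

Broad underutilization rate ≈ 11.89%.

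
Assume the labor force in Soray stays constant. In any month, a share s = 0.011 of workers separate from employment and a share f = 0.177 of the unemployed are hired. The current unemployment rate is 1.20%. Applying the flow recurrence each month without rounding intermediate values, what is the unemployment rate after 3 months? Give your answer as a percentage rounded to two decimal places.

With a fixed labor force, u_{t+1} = u_t + s·(1−u_t) − f·u_t = u_t·(1−s−f) + s.
Here 1−s−f = 0.812 and s = 0.011.
u_1 = 0.012000 × 0.812 + 0.011 = 0.020744.
u_2 = 0.020744 × 0.812 + 0.011 = 0.027844.
u_3 = 0.027844 × 0.812 + 0.011 = 0.033609.

Unemployment rate after three months ≈ 3.36%.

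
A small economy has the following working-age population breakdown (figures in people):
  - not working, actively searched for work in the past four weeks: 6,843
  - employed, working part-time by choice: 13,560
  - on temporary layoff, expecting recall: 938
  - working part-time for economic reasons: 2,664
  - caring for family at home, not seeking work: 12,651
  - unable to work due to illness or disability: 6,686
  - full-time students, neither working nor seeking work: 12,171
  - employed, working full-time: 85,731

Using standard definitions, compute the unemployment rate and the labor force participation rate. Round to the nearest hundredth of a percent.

Employed = 13,560 + 2,664 + 85,731 = 101,955 (anyone who worked, including part-time for economic reasons, counts as employed).
Unemployed = 6,843 + 938 = 7,781 (jobless and actively searching, or on temporary layoff).
Labor force = 101,955 + 7,781 = 109,736.
Not in labor force = 12,651 + 6,686 + 12,171 = 31,508 (those not working and not actively searching are outside the labor force).
Civilian working-age population = 109,736 + 31,508 = 141,244.
Unemployment rate = 7,781 / 109,736 = 7.09%.
Labor force participation rate = 109,736 / 141,244 = 77.69%.

Unemployment rate ≈ 7.09%; labor force participation rate ≈ 77.69%.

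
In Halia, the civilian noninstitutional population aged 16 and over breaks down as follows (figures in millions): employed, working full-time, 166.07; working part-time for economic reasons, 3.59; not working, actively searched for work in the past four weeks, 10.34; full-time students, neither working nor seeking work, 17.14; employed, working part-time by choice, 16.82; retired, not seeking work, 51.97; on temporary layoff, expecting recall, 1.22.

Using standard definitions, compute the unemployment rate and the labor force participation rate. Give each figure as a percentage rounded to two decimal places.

Employed = 166.07 + 3.59 + 16.82 = 186.48 million (anyone who worked, including part-time for economic reasons, counts as employed).
Unemployed = 10.34 + 1.22 = 11.56 million (jobless and actively searching, or on temporary layoff).
Labor force = 186.48 + 11.56 = 198.04 million.
Not in labor force = 17.14 + 51.97 = 69.11 million (those not working and not actively searching are outside the labor force).
Civilian working-age population = 198.04 + 69.11 = 267.15 million.
Unemployment rate = 11.56 / 198.04 = 5.84%.
Labor force participation rate = 198.04 / 267.15 = 74.13%.

Unemployment rate ≈ 5.84%; labor force participation rate ≈ 74.13%.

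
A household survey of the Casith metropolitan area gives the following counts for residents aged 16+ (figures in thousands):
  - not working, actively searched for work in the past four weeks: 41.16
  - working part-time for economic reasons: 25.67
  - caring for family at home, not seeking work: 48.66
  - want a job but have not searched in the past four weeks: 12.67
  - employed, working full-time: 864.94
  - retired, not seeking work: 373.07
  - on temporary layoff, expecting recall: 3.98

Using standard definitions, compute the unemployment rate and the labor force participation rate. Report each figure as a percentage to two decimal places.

Unemployment rate ≈ 4.82%; labor force participation rate ≈ 68.30%.

Employed = 25.67 + 864.94 = 890.61 thousand (anyone who worked, including part-time for economic reasons, counts as employed).
Unemployed = 41.16 + 3.98 = 45.14 thousand (jobless and actively searching, or on temporary layoff).
Labor force = 890.61 + 45.14 = 935.75 thousand.
Not in labor force = 48.66 + 12.67 + 373.07 = 434.40 thousand (those not working and not actively searching are outside the labor force — including those who want a job but have given up searching).
Civilian working-age population = 935.75 + 434.40 = 1,370.15 thousand.
Unemployment rate = 45.14 / 935.75 = 4.82%.
Labor force participation rate = 935.75 / 1,370.15 = 68.30%.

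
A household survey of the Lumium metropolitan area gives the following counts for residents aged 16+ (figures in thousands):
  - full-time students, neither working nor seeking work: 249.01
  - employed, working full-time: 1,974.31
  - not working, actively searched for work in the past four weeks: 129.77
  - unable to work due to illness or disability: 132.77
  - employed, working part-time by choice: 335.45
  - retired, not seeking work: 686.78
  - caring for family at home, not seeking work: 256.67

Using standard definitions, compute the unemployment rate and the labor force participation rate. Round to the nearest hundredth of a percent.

Unemployment rate ≈ 5.32%; labor force participation rate ≈ 64.80%.

Employed = 1,974.31 + 335.45 = 2,309.76 thousand.
Unemployed = 129.77 thousand.
Labor force = 2,309.76 + 129.77 = 2,439.53 thousand.
Not in labor force = 249.01 + 132.77 + 686.78 + 256.67 = 1,325.23 thousand (those not working and not actively searching are outside the labor force).
Civilian working-age population = 2,439.53 + 1,325.23 = 3,764.76 thousand.
Unemployment rate = 129.77 / 2,439.53 = 5.32%.
Labor force participation rate = 2,439.53 / 3,764.76 = 64.80%.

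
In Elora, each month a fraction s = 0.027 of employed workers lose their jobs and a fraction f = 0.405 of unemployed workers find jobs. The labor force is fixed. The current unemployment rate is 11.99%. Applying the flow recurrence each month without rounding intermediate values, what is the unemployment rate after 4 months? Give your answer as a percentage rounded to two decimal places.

Unemployment rate after four months ≈ 6.85%.

With a fixed labor force, u_{t+1} = u_t + s·(1−u_t) − f·u_t = u_t·(1−s−f) + s.
Here 1−s−f = 0.568 and s = 0.027.
u_1 = 0.119900 × 0.568 + 0.027 = 0.095103.
u_2 = 0.095103 × 0.568 + 0.027 = 0.081019.
u_3 = 0.081019 × 0.568 + 0.027 = 0.073019.
u_4 = 0.073019 × 0.568 + 0.027 = 0.068475.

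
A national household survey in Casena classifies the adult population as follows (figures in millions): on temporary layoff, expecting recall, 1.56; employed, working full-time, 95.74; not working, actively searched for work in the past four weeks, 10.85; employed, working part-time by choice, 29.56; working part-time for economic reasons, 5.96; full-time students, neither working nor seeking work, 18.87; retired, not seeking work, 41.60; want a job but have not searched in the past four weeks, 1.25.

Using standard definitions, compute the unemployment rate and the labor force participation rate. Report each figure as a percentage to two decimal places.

Unemployment rate ≈ 8.64%; labor force participation rate ≈ 69.95%.

Employed = 95.74 + 29.56 + 5.96 = 131.26 million (anyone who worked, including part-time for economic reasons, counts as employed).
Unemployed = 1.56 + 10.85 = 12.41 million (jobless and actively searching, or on temporary layoff).
Labor force = 131.26 + 12.41 = 143.67 million.
Not in labor force = 18.87 + 41.60 + 1.25 = 61.72 million (those not working and not actively searching are outside the labor force — including those who want a job but have given up searching).
Civilian working-age population = 143.67 + 61.72 = 205.39 million.
Unemployment rate = 12.41 / 143.67 = 8.64%.
Labor force participation rate = 143.67 / 205.39 = 69.95%.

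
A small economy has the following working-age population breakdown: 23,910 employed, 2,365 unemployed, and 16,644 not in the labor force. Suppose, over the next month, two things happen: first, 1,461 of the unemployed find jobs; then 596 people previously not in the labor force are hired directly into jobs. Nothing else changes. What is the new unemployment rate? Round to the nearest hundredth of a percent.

Initially, labor force = 23,910 + 2,365 = 26,275, so u = 2,365/26,275 = 9.00%.
After the first change, unemployed falls and employed rises by 1,461; labor force unchanged → E = 25,371, U = 904, labor force = 26,275.
After the second change, employed and labor force both rise by 596; unemployed unchanged → E = 25,967, U = 904, labor force = 26,871.
New unemployment rate = 904 / 26,871 = 3.36%.

New unemployment rate ≈ 3.36%.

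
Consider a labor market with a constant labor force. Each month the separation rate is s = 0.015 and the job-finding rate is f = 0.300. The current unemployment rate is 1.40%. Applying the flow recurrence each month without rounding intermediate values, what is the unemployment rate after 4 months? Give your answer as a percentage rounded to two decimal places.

Unemployment rate after four months ≈ 4.02%.

With a fixed labor force, u_{t+1} = u_t + s·(1−u_t) − f·u_t = u_t·(1−s−f) + s.
Here 1−s−f = 0.685 and s = 0.015.
u_1 = 0.014000 × 0.685 + 0.015 = 0.024590.
u_2 = 0.024590 × 0.685 + 0.015 = 0.031844.
u_3 = 0.031844 × 0.685 + 0.015 = 0.036813.
u_4 = 0.036813 × 0.685 + 0.015 = 0.040217.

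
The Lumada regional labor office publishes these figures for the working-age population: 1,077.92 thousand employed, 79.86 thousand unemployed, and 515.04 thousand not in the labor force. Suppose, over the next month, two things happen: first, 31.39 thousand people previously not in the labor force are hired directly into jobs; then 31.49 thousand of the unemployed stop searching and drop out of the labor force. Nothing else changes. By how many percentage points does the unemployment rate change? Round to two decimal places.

The unemployment rate changes by −2.72 percentage points.

Initially, labor force = 1,077.92 + 79.86 = 1,157.78 thousand, so u = 79.86/1,157.78 = 6.90%.
After the first change, employed and labor force both rise by 31.39; unemployed unchanged → E = 1,109.31, U = 79.86, labor force = 1,189.17 thousand.
After the second change, unemployed and labor force both fall by 31.49 → E = 1,109.31, U = 48.37, labor force = 1,157.68 thousand.
New unemployment rate = 48.37 / 1,157.68 = 4.18%.
Change = 4.18% − 6.90% = −2.72 percentage points.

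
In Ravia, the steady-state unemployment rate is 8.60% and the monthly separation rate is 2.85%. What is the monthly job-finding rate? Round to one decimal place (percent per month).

Job-finding rate ≈ 30.3% per month.

From u* = s/(s+f): f = s·(1−u)/u.
f = 2.85 × (1 − 0.0860) / 0.0860 = 2.6049 / 0.0860 ≈ 30.3% per month.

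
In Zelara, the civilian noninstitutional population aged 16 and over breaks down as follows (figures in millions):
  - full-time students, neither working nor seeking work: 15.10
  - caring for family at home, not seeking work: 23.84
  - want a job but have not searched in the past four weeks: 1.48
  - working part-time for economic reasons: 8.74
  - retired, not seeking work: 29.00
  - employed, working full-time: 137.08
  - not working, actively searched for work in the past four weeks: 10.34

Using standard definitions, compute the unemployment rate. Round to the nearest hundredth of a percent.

Unemployment rate ≈ 6.62%.

Employed = 8.74 + 137.08 = 145.82 million (anyone who worked, including part-time for economic reasons, counts as employed).
Unemployed = 10.34 million.
Labor force = 145.82 + 10.34 = 156.16 million.
Unemployment rate = 10.34 / 156.16 = 6.62%.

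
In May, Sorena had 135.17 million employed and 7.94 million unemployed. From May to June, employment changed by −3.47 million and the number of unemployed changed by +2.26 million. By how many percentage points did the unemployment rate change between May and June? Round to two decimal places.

The unemployment rate changed by +1.64 percentage points.

May: labor force = 135.17 + 7.94 = 143.11; u = 7.94/143.11 = 5.55%.
June: labor force = 131.70 + 10.20 = 141.90; u = 10.20/141.90 = 7.19%.
Change = 7.19% − 5.55% = +1.64 pp.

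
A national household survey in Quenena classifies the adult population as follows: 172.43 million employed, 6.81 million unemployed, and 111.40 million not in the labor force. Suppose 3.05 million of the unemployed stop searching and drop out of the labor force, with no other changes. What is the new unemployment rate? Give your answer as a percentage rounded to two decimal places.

Initially, labor force = 172.43 + 6.81 = 179.24 million, so u = 6.81/179.24 = 3.80%.
After the change, unemployed and labor force both fall by 3.05 → E = 172.43, U = 3.76, labor force = 176.19 million.
New unemployment rate = 3.76 / 176.19 = 2.13%.

New unemployment rate ≈ 2.13%.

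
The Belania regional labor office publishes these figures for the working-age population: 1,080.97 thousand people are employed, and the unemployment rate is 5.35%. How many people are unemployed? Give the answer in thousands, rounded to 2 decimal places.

About 61.10 thousand are unemployed.

Let U be the number unemployed. The labor force is E + U, and U/(E+U) = 0.0535.
So U = 0.0535 × 1,080.97 / (1 − 0.0535) = 57.8319 / 0.9465 ≈ 61.10 thousand.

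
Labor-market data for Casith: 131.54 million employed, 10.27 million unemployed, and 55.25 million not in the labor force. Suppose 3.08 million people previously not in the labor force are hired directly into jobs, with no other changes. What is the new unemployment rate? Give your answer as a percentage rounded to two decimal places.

New unemployment rate ≈ 7.09%.

Initially, labor force = 131.54 + 10.27 = 141.81 million, so u = 10.27/141.81 = 7.24%.
After the change, employed and labor force both rise by 3.08; unemployed unchanged → E = 134.62, U = 10.27, labor force = 144.89 million.
New unemployment rate = 10.27 / 144.89 = 7.09%.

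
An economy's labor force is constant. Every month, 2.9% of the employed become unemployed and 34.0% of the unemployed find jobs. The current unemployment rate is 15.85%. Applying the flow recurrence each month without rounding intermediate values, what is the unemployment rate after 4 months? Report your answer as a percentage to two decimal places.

Unemployment rate after four months ≈ 9.13%.

With a fixed labor force, u_{t+1} = u_t + s·(1−u_t) − f·u_t = u_t·(1−s−f) + s.
Here 1−s−f = 0.631 and s = 0.029.
u_1 = 0.158500 × 0.631 + 0.029 = 0.129014.
u_2 = 0.129014 × 0.631 + 0.029 = 0.110408.
u_3 = 0.110408 × 0.631 + 0.029 = 0.098667.
u_4 = 0.098667 × 0.631 + 0.029 = 0.091259.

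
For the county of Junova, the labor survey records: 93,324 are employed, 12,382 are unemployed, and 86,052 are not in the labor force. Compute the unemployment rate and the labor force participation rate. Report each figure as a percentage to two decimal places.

Unemployment rate ≈ 11.71%; labor force participation rate ≈ 55.12%.

Labor force = employed + unemployed = 93,324 + 12,382 = 105,706.
Working-age population = 105,706 + 86,052 = 191,758.
Unemployment rate = 12,382 / 105,706 = 11.71%.
Labor force participation rate = 105,706 / 191,758 = 55.12%.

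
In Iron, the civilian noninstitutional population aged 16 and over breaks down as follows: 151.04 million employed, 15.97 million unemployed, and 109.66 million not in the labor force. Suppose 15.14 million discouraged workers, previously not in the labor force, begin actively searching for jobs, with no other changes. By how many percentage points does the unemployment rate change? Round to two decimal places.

Initially, labor force = 151.04 + 15.97 = 167.01 million, so u = 15.97/167.01 = 9.56%.
After the change, unemployed and labor force both rise by 15.14 → E = 151.04, U = 31.11, labor force = 182.15 million.
New unemployment rate = 31.11 / 182.15 = 17.08%.
Change = 17.08% − 9.56% = +7.52 percentage points.

The unemployment rate changes by +7.52 percentage points.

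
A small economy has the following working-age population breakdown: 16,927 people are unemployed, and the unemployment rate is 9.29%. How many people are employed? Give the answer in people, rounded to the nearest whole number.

About 165,280 are employed.

Labor force = U / u = 16,927 / 0.0929 ≈ 182,207.
Employed = labor force − unemployed = 182,207 − 16,927 = 165,280.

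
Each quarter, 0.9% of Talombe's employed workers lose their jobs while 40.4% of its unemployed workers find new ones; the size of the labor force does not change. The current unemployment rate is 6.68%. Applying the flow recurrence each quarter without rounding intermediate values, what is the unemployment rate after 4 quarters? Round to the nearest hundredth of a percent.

Unemployment rate after four quarters ≈ 2.71%.

With a fixed labor force, u_{t+1} = u_t + s·(1−u_t) − f·u_t = u_t·(1−s−f) + s.
Here 1−s−f = 0.587 and s = 0.009.
u_1 = 0.066800 × 0.587 + 0.009 = 0.048212.
u_2 = 0.048212 × 0.587 + 0.009 = 0.037300.
u_3 = 0.037300 × 0.587 + 0.009 = 0.030895.
u_4 = 0.030895 × 0.587 + 0.009 = 0.027135.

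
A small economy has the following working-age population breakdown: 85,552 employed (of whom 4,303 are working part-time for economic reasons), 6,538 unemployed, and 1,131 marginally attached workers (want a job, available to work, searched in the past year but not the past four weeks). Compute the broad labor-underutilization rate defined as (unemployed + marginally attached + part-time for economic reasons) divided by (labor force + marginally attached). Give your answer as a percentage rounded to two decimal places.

Broad underutilization rate ≈ 12.84%.

Labor force = 85,552 + 6,538 = 92,090.
Numerator = 6,538 + 1,131 + 4,303 = 11,972.
Denominator = 92,090 + 1,131 = 93,221.
Broad rate = 11,972 / 93,221 = 12.84%.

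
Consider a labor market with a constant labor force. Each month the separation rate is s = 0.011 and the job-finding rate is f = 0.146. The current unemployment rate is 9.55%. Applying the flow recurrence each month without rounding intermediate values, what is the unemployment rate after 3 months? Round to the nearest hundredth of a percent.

With a fixed labor force, u_{t+1} = u_t + s·(1−u_t) − f·u_t = u_t·(1−s−f) + s.
Here 1−s−f = 0.843 and s = 0.011.
u_1 = 0.095500 × 0.843 + 0.011 = 0.091506.
u_2 = 0.091506 × 0.843 + 0.011 = 0.088140.
u_3 = 0.088140 × 0.843 + 0.011 = 0.085302.

Unemployment rate after three months ≈ 8.53%.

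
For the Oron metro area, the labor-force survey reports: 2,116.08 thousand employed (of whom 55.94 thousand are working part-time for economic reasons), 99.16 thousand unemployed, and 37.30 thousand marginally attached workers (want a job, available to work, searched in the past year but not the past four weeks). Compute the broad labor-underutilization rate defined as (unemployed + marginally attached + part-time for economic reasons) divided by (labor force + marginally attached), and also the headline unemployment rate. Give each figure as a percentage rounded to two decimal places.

Broad underutilization rate ≈ 8.54%; headline unemployment rate ≈ 4.48%.

Labor force = 2,116.08 + 99.16 = 2,215.24 thousand.
Numerator = 99.16 + 37.30 + 55.94 = 192.40 thousand.
Denominator = 2,215.24 + 37.30 = 2,252.54 thousand.
Broad rate = 192.40 / 2,252.54 = 8.54%.
Headline unemployment rate = 99.16 / 2,215.24 = 4.48%.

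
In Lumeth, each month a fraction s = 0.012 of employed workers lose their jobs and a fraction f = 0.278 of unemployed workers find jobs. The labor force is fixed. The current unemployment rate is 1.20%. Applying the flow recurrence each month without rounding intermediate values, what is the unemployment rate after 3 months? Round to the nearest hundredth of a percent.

With a fixed labor force, u_{t+1} = u_t + s·(1−u_t) − f·u_t = u_t·(1−s−f) + s.
Here 1−s−f = 0.710 and s = 0.012.
u_1 = 0.012000 × 0.710 + 0.012 = 0.020520.
u_2 = 0.020520 × 0.710 + 0.012 = 0.026569.
u_3 = 0.026569 × 0.710 + 0.012 = 0.030864.

Unemployment rate after three months ≈ 3.09%.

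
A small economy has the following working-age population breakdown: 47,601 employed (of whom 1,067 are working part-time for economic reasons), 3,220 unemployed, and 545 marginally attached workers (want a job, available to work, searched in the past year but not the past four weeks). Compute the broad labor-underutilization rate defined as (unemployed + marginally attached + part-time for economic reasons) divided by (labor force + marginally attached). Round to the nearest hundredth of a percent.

Labor force = 47,601 + 3,220 = 50,821.
Numerator = 3,220 + 545 + 1,067 = 4,832.
Denominator = 50,821 + 545 = 51,366.
Broad rate = 4,832 / 51,366 = 9.41%.

Broad underutilization rate ≈ 9.41%.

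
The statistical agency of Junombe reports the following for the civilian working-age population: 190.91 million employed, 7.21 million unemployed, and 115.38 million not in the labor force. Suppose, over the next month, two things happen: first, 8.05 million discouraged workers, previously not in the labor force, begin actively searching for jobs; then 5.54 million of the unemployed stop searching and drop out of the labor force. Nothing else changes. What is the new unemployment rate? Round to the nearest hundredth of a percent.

Initially, labor force = 190.91 + 7.21 = 198.12 million, so u = 7.21/198.12 = 3.64%.
After the first change, unemployed and labor force both rise by 8.05 → E = 190.91, U = 15.26, labor force = 206.17 million.
After the second change, unemployed and labor force both fall by 5.54 → E = 190.91, U = 9.72, labor force = 200.63 million.
New unemployment rate = 9.72 / 200.63 = 4.84%.

New unemployment rate ≈ 4.84%.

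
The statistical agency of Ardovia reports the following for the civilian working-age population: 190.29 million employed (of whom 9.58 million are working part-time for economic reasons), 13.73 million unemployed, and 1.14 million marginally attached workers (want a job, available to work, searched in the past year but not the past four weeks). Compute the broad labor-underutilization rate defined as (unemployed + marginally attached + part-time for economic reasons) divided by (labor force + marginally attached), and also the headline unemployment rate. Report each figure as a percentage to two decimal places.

Labor force = 190.29 + 13.73 = 204.02 million.
Numerator = 13.73 + 1.14 + 9.58 = 24.45 million.
Denominator = 204.02 + 1.14 = 205.16 million.
Broad rate = 24.45 / 205.16 = 11.92%.
Headline unemployment rate = 13.73 / 204.02 = 6.73%.

Broad underutilization rate ≈ 11.92%; headline unemployment rate ≈ 6.73%.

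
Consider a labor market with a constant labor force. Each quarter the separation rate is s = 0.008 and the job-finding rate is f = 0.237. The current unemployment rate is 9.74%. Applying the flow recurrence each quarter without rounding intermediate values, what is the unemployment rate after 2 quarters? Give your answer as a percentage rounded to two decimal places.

With a fixed labor force, u_{t+1} = u_t + s·(1−u_t) − f·u_t = u_t·(1−s−f) + s.
Here 1−s−f = 0.755 and s = 0.008.
u_1 = 0.097400 × 0.755 + 0.008 = 0.081537.
u_2 = 0.081537 × 0.755 + 0.008 = 0.069560.

Unemployment rate after two quarters ≈ 6.96%.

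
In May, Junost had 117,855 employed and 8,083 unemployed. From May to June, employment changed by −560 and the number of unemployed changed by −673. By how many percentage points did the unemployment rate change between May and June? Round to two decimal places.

May: labor force = 117,855 + 8,083 = 125,938; u = 8,083/125,938 = 6.42%.
June: labor force = 117,295 + 7,410 = 124,705; u = 7,410/124,705 = 5.94%.
Change = 5.94% − 6.42% = −0.48 pp.

The unemployment rate changed by −0.48 percentage points.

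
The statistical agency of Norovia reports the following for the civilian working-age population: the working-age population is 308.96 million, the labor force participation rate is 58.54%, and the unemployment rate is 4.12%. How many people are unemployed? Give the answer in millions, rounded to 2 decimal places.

About 7.45 million are unemployed.

Labor force = 0.5854 × 308.96 = 180.87 million.
Unemployed = 0.0412 × 180.87 ≈ 7.45 million.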